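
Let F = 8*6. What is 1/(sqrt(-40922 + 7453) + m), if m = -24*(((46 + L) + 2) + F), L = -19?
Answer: -1848/3448573 - I*sqrt(33469)/3448573 ≈ -0.00053587 - 5.305e-5*I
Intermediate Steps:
F = 48
m = -1848 (m = -24*(((46 - 19) + 2) + 48) = -24*((27 + 2) + 48) = -24*(29 + 48) = -24*77 = -1848)
1/(sqrt(-40922 + 7453) + m) = 1/(sqrt(-40922 + 7453) - 1848) = 1/(sqrt(-33469) - 1848) = 1/(I*sqrt(33469) - 1848) = 1/(-1848 + I*sqrt(33469))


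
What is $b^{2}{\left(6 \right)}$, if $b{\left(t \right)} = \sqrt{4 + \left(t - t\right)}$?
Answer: $4$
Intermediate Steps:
$b{\left(t \right)} = 2$ ($b{\left(t \right)} = \sqrt{4 + 0} = \sqrt{4} = 2$)
$b^{2}{\left(6 \right)} = 2^{2} = 4$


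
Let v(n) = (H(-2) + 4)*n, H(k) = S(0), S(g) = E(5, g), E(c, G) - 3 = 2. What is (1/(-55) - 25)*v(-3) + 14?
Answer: 37922/55 ≈ 689.49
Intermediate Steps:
E(c, G) = 5 (E(c, G) = 3 + 2 = 5)
S(g) = 5
H(k) = 5
v(n) = 9*n (v(n) = (5 + 4)*n = 9*n)
(1/(-55) - 25)*v(-3) + 14 = (1/(-55) - 25)*(9*(-3)) + 14 = (-1/55 - 25)*(-27) + 14 = -1376/55*(-27) + 14 = 37152/55 + 14 = 37922/55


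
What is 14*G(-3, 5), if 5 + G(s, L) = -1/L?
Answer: -364/5 ≈ -72.800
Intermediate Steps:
G(s, L) = -5 - 1/L
14*G(-3, 5) = 14*(-5 - 1/5) = 14*(-26/5) = -364/5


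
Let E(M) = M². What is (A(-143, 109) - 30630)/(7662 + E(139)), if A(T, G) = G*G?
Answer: -18749/26983 ≈ -0.69485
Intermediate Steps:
A(T, G) = G²
(A(-143, 109) - 30630)/(7662 + E(139)) = (109² - 30630)/(7662 + 139²) = (11881 - 30630)/(7662 + 19321) = -18749/26983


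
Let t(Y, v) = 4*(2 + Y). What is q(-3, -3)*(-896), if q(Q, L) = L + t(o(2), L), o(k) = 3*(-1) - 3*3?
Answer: 38528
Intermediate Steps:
o(k) = -12 (o(k) = -3 - 9 = -12)
t(Y, v) = 8 + 4*Y
q(Q, L) = -40 + L (q(Q, L) = L + (8 + 4*(-12)) = L + (8 - 48) = L - 40 = -40 + L)
q(-3, -3)*(-896) = (-40 - 3)*(-896) = -43*(-896) = 38528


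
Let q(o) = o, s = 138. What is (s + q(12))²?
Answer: 22500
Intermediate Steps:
(s + q(12))² = (138 + 12)² = 150² = 22500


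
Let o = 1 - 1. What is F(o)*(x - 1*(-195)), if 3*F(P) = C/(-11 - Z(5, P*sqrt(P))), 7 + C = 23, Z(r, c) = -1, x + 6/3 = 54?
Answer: -1976/15 ≈ -131.73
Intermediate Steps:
x = 52 (x = -2 + 54 = 52)
o = 0
C = 16 (C = -7 + 23 = 16)
F(P) = -8/15 (F(P) = (16/(-11 - 1*(-1)))/3 = (16/(-11 + 1))/3 = (16/(-10))/3 = (16*(-1/10))/3 = (1/3)*(-8/5) = -8/15)
F(o)*(x - 1*(-195)) = -8*(52 - 1*(-195))/15 = -8*(52 + 195)/15 = -8/15*247 = -1976/15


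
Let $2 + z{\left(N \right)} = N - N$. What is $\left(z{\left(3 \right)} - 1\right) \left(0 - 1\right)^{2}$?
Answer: $-3$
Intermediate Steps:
$z{\left(N \right)} = -2$ ($z{\left(N \right)} = -2 + \left(N - N\right) = -2 + 0 = -2$)
$\left(z{\left(3 \right)} - 1\right) \left(0 - 1\right)^{2} = \left(-2 - 1\right) \left(0 - 1\right)^{2} = - 3 \left(-1\right)^{2} = \left(-3\right) 1 = -3$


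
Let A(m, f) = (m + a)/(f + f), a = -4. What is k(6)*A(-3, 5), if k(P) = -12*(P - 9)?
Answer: -126/5 ≈ -25.200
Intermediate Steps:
A(m, f) = (-4 + m)/(2*f) (A(m, f) = (m - 4)/(f + f) = (-4 + m)/((2*f)) = (-4 + m)*(1/(2*f)) = (-4 + m)/(2*f))
k(P) = 108 - 12*P (k(P) = -12*(-9 + P) = 108 - 12*P)
k(6)*A(-3, 5) = (108 - 12*6)*((½)*(-4 - 3)/5) = (108 - 72)*((½)*(⅕)*(-7)) = 36*(-7/10) = -126/5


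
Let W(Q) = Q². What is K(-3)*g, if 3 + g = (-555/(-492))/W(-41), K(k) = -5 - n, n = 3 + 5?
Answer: 10749271/275684 ≈ 38.991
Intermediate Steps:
n = 8
K(k) = -13 (K(k) = -5 - 1*8 = -5 - 8 = -13)
g = -826867/275684 (g = -3 + (-555/(-492))/((-41)²) = -3 - 555*(-1)/492/1681 = -3 - 1*(-185/164)*(1/1681) = -3 + (185/164)*(1/1681) = -3 + 185/275684 = -826867/275684 ≈ -2.9993)
K(-3)*g = -13*(-826867/275684) = 10749271/275684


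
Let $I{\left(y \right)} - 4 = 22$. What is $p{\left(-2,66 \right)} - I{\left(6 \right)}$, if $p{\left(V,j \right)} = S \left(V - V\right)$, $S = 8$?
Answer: $-26$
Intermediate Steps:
$I{\left(y \right)} = 26$ ($I{\left(y \right)} = 4 + 22 = 26$)
$p{\left(V,j \right)} = 0$ ($p{\left(V,j \right)} = 8 \left(V - V\right) = 8 \cdot 0 = 0$)
$p{\left(-2,66 \right)} - I{\left(6 \right)} = 0 - 26 = -26$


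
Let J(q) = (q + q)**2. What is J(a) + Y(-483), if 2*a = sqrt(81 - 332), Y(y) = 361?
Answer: 110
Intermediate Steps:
a = I*sqrt(251)/2 (a = sqrt(81 - 332)/2 = sqrt(-251)/2 = (I*sqrt(251))/2 = I*sqrt(251)/2 ≈ 7.9215*I)
J(q) = 4*q**2 (J(q) = (2*q)**2 = 4*q**2)
J(a) + Y(-483) = 4*(I*sqrt(251)/2)**2 + 361 = 4*(-251/4) + 361 = -251 + 361 = 110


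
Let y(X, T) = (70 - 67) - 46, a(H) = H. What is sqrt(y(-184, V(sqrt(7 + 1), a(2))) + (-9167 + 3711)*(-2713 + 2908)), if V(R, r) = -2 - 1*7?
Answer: I*sqrt(1063963) ≈ 1031.5*I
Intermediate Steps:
V(R, r) = -9 (V(R, r) = -2 - 7 = -9)
y(X, T) = -43 (y(X, T) = 3 - 46 = -43)
sqrt(y(-184, V(sqrt(7 + 1), a(2))) + (-9167 + 3711)*(-2713 + 2908)) = sqrt(-43 + (-9167 + 3711)*(-2713 + 2908)) = sqrt(-43 - 5456*195) = sqrt(-43 - 1063920) = sqrt(-1063963) = I*sqrt(1063963)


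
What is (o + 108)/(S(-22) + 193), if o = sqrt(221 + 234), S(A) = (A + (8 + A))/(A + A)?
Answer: 297/533 + 11*sqrt(455)/2132 ≈ 0.66728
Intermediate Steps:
S(A) = (8 + 2*A)/(2*A) (S(A) = (8 + 2*A)/((2*A)) = (8 + 2*A)*(1/(2*A)) = (8 + 2*A)/(2*A))
o = sqrt(455) ≈ 21.331
(o + 108)/(S(-22) + 193) = (sqrt(455) + 108)/((4 - 22)/(-22) + 193) = (108 + sqrt(455))/(-1/22*(-18) + 193) = (108 + sqrt(455))/(9/11 + 193) = (108 + sqrt(455))/(2132/11) = (108 + sqrt(455))*(11/2132) = 297/533 + 11*sqrt(455)/2132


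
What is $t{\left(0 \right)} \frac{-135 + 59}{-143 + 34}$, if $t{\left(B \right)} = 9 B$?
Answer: $0$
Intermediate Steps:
$t{\left(0 \right)} \frac{-135 + 59}{-143 + 34} = 9 \cdot 0 \frac{-135 + 59}{-143 + 34} = 0 \left(- \frac{76}{-109}\right) = 0 \left(\left(-76\right) \left(- \frac{1}{109}\right)\right) = 0 \cdot \frac{76}{109} = 0$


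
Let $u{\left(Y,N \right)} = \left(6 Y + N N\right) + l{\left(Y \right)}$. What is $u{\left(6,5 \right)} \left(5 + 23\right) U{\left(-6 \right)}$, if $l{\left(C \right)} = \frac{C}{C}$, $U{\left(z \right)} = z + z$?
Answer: $-20832$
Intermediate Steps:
$U{\left(z \right)} = 2 z$
$l{\left(C \right)} = 1$
$u{\left(Y,N \right)} = 1 + N^{2} + 6 Y$ ($u{\left(Y,N \right)} = \left(6 Y + N N\right) + 1 = \left(6 Y + N^{2}\right) + 1 = \left(N^{2} + 6 Y\right) + 1 = 1 + N^{2} + 6 Y$)
$u{\left(6,5 \right)} \left(5 + 23\right) U{\left(-6 \right)} = \left(1 + 5^{2} + 6 \cdot 6\right) \left(5 + 23\right) 2 \left(-6\right) = \left(1 + 25 + 36\right) 28 \left(-12\right) = 62 \cdot 28 \left(-12\right) = 1736 \left(-12\right) = -20832$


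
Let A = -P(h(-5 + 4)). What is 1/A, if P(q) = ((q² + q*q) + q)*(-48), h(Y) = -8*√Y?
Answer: -1/6168 + I/98688 ≈ -0.00016213 + 1.0133e-5*I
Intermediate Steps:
P(q) = -96*q² - 48*q (P(q) = ((q² + q²) + q)*(-48) = (2*q² + q)*(-48) = (q + 2*q²)*(-48) = -96*q² - 48*q)
A = -384*I*(1 - 16*I) (A = -(-48)*(-8*√(-5 + 4))*(1 + 2*(-8*√(-5 + 4))) = -(-48)*(-8*I)*(1 + 2*(-8*I)) = -(-48)*(-8*I)*(1 - 16*I) = -384*I*(1 - 16*I) ≈ -6144.0 - 384.0*I)
1/A = 1/(-6144 - 384*I) = (-6144 + 384*I)/37896192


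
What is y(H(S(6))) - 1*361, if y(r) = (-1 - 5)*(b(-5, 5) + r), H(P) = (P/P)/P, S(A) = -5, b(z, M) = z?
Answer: -1649/5 ≈ -329.80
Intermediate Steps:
H(P) = 1/P
y(r) = 30 - 6*r (y(r) = (-1 - 5)*(-5 + r) = -6*(-5 + r) = 30 - 6*r)
y(H(S(6))) - 1*361 = (30 - 6/(-5)) - 1*361 = (30 - 6*(-⅕)) - 361 = (30 + 6/5) - 361 = 156/5 - 361 = -1649/5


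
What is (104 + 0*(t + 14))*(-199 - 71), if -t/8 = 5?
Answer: -28080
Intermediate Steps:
t = -40 (t = -8*5 = -40)
(104 + 0*(t + 14))*(-199 - 71) = (104 + 0*(-40 + 14))*(-199 - 71) = (104 + 0*(-26))*(-270) = (104 + 0)*(-270) = 104*(-270) = -28080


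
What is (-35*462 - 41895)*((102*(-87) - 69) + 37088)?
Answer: -1634239425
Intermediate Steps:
(-35*462 - 41895)*((102*(-87) - 69) + 37088) = (-16170 - 41895)*((-8874 - 69) + 37088) = -58065*(-8943 + 37088) = -58065*28145 = -1634239425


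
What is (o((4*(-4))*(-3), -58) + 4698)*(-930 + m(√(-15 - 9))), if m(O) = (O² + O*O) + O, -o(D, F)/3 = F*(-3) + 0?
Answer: -4084128 + 8352*I*√6 ≈ -4.0841e+6 + 20458.0*I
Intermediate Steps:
o(D, F) = 9*F (o(D, F) = -3*(F*(-3) + 0) = -3*(-3*F + 0) = -(-9)*F = 9*F)
m(O) = O + 2*O² (m(O) = (O² + O²) + O = 2*O² + O = O + 2*O²)
(o((4*(-4))*(-3), -58) + 4698)*(-930 + m(√(-15 - 9))) = (9*(-58) + 4698)*(-930 + √(-15 - 9)*(1 + 2*√(-15 - 9))) = (-522 + 4698)*(-930 + √(-24)*(1 + 2*√(-24))) = 4176*(-930 + (2*I*√6)*(1 + 2*(2*I*√6))) = 4176*(-930 + (2*I*√6)*(1 + 4*I*√6)) = 4176*(-930 + 2*I*√6*(1 + 4*I*√6)) = -3883680 + 8352*I*√6*(1 + 4*I*√6)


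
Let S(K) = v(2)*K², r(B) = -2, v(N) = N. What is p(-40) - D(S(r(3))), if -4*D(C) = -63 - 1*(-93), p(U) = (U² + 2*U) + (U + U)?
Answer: 2895/2 ≈ 1447.5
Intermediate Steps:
p(U) = U² + 4*U (p(U) = (U² + 2*U) + 2*U = U² + 4*U)
S(K) = 2*K²
D(C) = -15/2 (D(C) = -(-63 - 1*(-93))/4 = -(-63 + 93)/4 = -¼*30 = -15/2)
p(-40) - D(S(r(3))) = -40*(4 - 40) - 1*(-15/2) = -40*(-36) + 15/2 = 1440 + 15/2 = 2895/2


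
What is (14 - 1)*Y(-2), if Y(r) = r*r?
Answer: 52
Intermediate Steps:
Y(r) = r**2
(14 - 1)*Y(-2) = (14 - 1)*(-2)**2 = 13*4 = 52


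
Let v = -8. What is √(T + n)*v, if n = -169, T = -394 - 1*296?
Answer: -8*I*√859 ≈ -234.47*I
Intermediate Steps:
T = -690 (T = -394 - 296 = -690)
√(T + n)*v = √(-690 - 169)*(-8) = √(-859)*(-8) = (I*√859)*(-8) = -8*I*√859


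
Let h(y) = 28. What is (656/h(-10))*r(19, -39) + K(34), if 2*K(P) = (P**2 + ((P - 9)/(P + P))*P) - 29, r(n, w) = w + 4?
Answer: -1001/4 ≈ -250.25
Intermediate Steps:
r(n, w) = 4 + w
K(P) = -67/4 + P**2/2 + P/4 (K(P) = ((P**2 + ((P - 9)/(P + P))*P) - 29)/2 = ((P**2 + ((-9 + P)/((2*P)))*P) - 29)/2 = ((P**2 + ((-9 + P)*(1/(2*P)))*P) - 29)/2 = ((P**2 + ((-9 + P)/(2*P))*P) - 29)/2 = ((P**2 + (-9/2 + P/2)) - 29)/2 = ((-9/2 + P**2 + P/2) - 29)/2 = (-67/2 + P**2 + P/2)/2 = -67/4 + P**2/2 + P/4)
(656/h(-10))*r(19, -39) + K(34) = (656/28)*(4 - 39) + (-67/4 + (1/2)*34**2 + (1/4)*34) = (656*(1/28))*(-35) + (-67/4 + (1/2)*1156 + 17/2) = (164/7)*(-35) + (-67/4 + 578 + 17/2) = -820 + 2279/4 = -1001/4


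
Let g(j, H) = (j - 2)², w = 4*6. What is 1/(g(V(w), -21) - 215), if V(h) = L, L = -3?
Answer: -1/190 ≈ -0.0052632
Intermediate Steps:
w = 24
V(h) = -3
g(j, H) = (-2 + j)²
1/(g(V(w), -21) - 215) = 1/((-2 - 3)² - 215) = 1/((-5)² - 215) = 1/(25 - 215) = 1/(-190) = -1/190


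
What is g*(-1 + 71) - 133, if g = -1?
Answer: -203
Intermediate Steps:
g*(-1 + 71) - 133 = -(-1 + 71) - 133 = -1*70 - 133 = -70 - 133 = -203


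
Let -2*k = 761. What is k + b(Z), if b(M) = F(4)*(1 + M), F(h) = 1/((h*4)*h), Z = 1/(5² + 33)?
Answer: -1412357/3712 ≈ -380.48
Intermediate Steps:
k = -761/2 (k = -½*761 = -761/2 ≈ -380.50)
Z = 1/58 (Z = 1/(25 + 33) = 1/58 ≈ 0.017241)
F(h) = 1/(4*h²) (F(h) = 1/((4*h)*h) = 1/(4*h²))
b(M) = 1/64 + M/64 (b(M) = ((¼)/4²)*(1 + M) = ((¼)*(1/16))*(1 + M) = (1 + M)/64 = 1/64 + M/64)
k + b(Z) = -761/2 + (1/64 + (1/64)*(1/58)) = -761/2 + (1/64 + 1/3712) = -761/2 + 59/3712 = -1412357/3712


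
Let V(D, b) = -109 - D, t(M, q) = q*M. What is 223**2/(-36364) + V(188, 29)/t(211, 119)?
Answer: -1259445569/913063676 ≈ -1.3794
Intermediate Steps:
t(M, q) = M*q
223**2/(-36364) + V(188, 29)/t(211, 119) = 223**2/(-36364) + (-109 - 1*188)/((211*119)) = 49729*(-1/36364) + (-109 - 188)/25109 = -49729/36364 - 297*1/25109 = -49729/36364 - 297/25109 = -1259445569/913063676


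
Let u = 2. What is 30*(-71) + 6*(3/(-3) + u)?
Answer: -2124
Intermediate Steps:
30*(-71) + 6*(3/(-3) + u) = 30*(-71) + 6*(3/(-3) + 2) = -2130 + 6*(3*(-1/3) + 2) = -2130 + 6*(-1 + 2) = -2130 + 6*1 = -2130 + 6 = -2124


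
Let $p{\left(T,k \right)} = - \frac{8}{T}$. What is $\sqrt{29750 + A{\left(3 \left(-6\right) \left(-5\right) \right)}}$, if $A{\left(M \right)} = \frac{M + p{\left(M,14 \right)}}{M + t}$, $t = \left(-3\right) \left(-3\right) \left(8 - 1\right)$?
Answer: $\frac{34 \sqrt{52115}}{45} \approx 172.48$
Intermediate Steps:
$t = 63$ ($t = 9 \cdot 7 = 63$)
$A{\left(M \right)} = \frac{M - \frac{8}{M}}{63 + M}$ ($A{\left(M \right)} = \frac{M - \frac{8}{M}}{M + 63} = \frac{M - \frac{8}{M}}{63 + M}$)
$\sqrt{29750 + A{\left(3 \left(-6\right) \left(-5\right) \right)}} = \sqrt{29750 + \frac{-8 + \left(3 \left(-6\right) \left(-5\right)\right)^{2}}{3 \left(-6\right) \left(-5\right) \left(63 + 3 \left(-6\right) \left(-5\right)\right)}} = \sqrt{29750 + \frac{-8 + \left(\left(-18\right) \left(-5\right)\right)^{2}}{\left(-18\right) \left(-5\right) \left(63 - -90\right)}} = \sqrt{29750 + \frac{-8 + 90^{2}}{90 \left(63 + 90\right)}} = \sqrt{29750 + \frac{-8 + 8100}{90 \cdot 153}} = \sqrt{29750 + \frac{1}{90} \cdot \frac{1}{153} \cdot 8092} = \sqrt{29750 + \frac{238}{405}} = \sqrt{\frac{12048988}{405}} = \frac{34 \sqrt{52115}}{45}$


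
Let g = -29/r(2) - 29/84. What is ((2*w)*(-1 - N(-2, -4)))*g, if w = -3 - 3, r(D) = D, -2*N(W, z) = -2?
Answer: -2494/7 ≈ -356.29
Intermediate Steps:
N(W, z) = 1 (N(W, z) = -½*(-2) = 1)
w = -6
g = -1247/84 (g = -29/2 - 29/84 = -1247/84 ≈ -14.845)
((2*w)*(-1 - N(-2, -4)))*g = ((2*(-6))*(-1 - 1*1))*(-1247/84) = -12*(-1 - 1)*(-1247/84) = -12*(-2)*(-1247/84) = 24*(-1247/84) = -2494/7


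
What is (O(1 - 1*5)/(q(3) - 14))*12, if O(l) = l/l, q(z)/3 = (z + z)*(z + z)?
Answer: 6/47 ≈ 0.12766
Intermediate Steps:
q(z) = 12*z² (q(z) = 3*((z + z)*(z + z)) = 3*((2*z)*(2*z)) = 3*(4*z²) = 12*z²)
O(l) = 1
(O(1 - 1*5)/(q(3) - 14))*12 = (1/(12*3² - 14))*12 = (1/(12*9 - 14))*12 = (1/(108 - 14))*12 = (1/94)*12 = 6/47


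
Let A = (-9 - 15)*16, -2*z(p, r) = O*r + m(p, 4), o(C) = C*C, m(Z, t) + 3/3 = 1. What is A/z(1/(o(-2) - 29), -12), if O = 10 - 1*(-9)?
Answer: -64/19 ≈ -3.3684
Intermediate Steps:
m(Z, t) = 0 (m(Z, t) = -1 + 1 = 0)
o(C) = C²
O = 19 (O = 10 + 9 = 19)
z(p, r) = -19*r/2 (z(p, r) = -(19*r + 0)/2 = -19*r/2)
A = -384 (A = -24*16 = -384)
A/z(1/(o(-2) - 29), -12) = -384/((-19/2*(-12))) = -384/114 = -384*1/114 = -64/19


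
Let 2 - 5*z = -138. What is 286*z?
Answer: 8008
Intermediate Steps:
z = 28 (z = 2/5 - 1/5*(-138) = 2/5 + 138/5 = 28)
286*z = 286*28 = 8008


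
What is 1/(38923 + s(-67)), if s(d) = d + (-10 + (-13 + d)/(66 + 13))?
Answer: 79/3068754 ≈ 2.5743e-5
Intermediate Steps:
s(d) = -803/79 + 80*d/79 (s(d) = d + (-10 + (-13 + d)/79) = d + (-10 + (-13 + d)*(1/79)) = d + (-10 + (-13/79 + d/79)) = d + (-803/79 + d/79) = -803/79 + 80*d/79)
1/(38923 + s(-67)) = 1/(38923 + (-803/79 + (80/79)*(-67))) = 1/(38923 + (-803/79 - 5360/79)) = 1/(38923 - 6163/79) = 1/(3068754/79) = 79/3068754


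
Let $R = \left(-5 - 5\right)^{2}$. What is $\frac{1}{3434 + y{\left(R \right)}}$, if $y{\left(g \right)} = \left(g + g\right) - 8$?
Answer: $\frac{1}{3626} \approx 0.00027579$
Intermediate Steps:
$R = 100$ ($R = \left(-10\right)^{2} = 100$)
$y{\left(g \right)} = -8 + 2 g$ ($y{\left(g \right)} = 2 g - 8 = -8 + 2 g$)
$\frac{1}{3434 + y{\left(R \right)}} = \frac{1}{3434 + \left(-8 + 2 \cdot 100\right)} = \frac{1}{3434 + \left(-8 + 200\right)} = \frac{1}{3434 + 192} = \frac{1}{3626}$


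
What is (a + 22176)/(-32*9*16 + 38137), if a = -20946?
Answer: 1230/33529 ≈ 0.036685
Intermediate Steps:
(a + 22176)/(-32*9*16 + 38137) = (-20946 + 22176)/(-32*9*16 + 38137) = 1230/(-288*16 + 38137) = 1230/(-4608 + 38137) = 1230/33529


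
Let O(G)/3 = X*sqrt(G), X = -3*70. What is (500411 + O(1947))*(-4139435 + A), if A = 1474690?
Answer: -1333467710195 + 1678789350*sqrt(1947) ≈ -1.2594e+12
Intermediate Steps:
X = -210
O(G) = -630*sqrt(G) (O(G) = 3*(-210*sqrt(G)) = -630*sqrt(G))
(500411 + O(1947))*(-4139435 + A) = (500411 - 630*sqrt(1947))*(-4139435 + 1474690) = (500411 - 630*sqrt(1947))*(-2664745) = -1333467710195 + 1678789350*sqrt(1947)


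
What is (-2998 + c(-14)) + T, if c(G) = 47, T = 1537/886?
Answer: -2613049/886 ≈ -2949.3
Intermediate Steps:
T = 1537/886 (T = 1537*(1/886) = 1537/886 ≈ 1.7348)
(-2998 + c(-14)) + T = (-2998 + 47) + 1537/886 = -2951 + 1537/886 = -2613049/886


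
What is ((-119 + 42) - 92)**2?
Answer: 28561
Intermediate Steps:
((-119 + 42) - 92)**2 = (-77 - 92)**2 = (-169)**2 = 28561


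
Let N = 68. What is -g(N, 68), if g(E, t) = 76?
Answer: -76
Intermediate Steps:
-g(N, 68) = -1*76 = -76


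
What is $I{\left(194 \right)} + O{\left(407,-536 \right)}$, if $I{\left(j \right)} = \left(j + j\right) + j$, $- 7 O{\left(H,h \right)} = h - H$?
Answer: $\frac{5017}{7} \approx 716.71$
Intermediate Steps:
$O{\left(H,h \right)} = - \frac{h}{7} + \frac{H}{7}$ ($O{\left(H,h \right)} = - \frac{h - H}{7} = - \frac{h}{7} + \frac{H}{7}$)
$I{\left(j \right)} = 3 j$ ($I{\left(j \right)} = 2 j + j = 3 j$)
$I{\left(194 \right)} + O{\left(407,-536 \right)} = 3 \cdot 194 + \left(\left(- \frac{1}{7}\right) \left(-536\right) + \frac{1}{7} \cdot 407\right) = 582 + \left(\frac{536}{7} + \frac{407}{7}\right) = 582 + \frac{943}{7} = \frac{5017}{7}$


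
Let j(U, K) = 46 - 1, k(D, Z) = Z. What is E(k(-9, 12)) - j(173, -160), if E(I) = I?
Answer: -33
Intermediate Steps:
j(U, K) = 45
E(k(-9, 12)) - j(173, -160) = 12 - 1*45 = 12 - 45 = -33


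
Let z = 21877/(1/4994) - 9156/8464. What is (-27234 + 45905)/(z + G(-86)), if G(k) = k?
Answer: 39507836/231180725343 ≈ 0.00017090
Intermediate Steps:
z = 231180907319/2116 (z = 21877/(1/4994) - 9156*1/8464 = 21877*4994 - 2289/2116 = 109253738 - 2289/2116 = 231180907319/2116 ≈ 1.0925e+8)
(-27234 + 45905)/(z + G(-86)) = (-27234 + 45905)/(231180907319/2116 - 86) = 18671/(231180725343/2116) = 18671*(2116/231180725343) = 39507836/231180725343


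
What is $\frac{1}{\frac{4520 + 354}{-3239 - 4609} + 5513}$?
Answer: $\frac{3924}{21630575} \approx 0.00018141$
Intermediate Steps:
$\frac{1}{\frac{4520 + 354}{-3239 - 4609} + 5513} = \frac{1}{\frac{4874}{-7848} + 5513} = \frac{1}{4874 \left(- \frac{1}{7848}\right) + 5513} = \frac{1}{- \frac{2437}{3924} + 5513} = \frac{1}{\frac{21630575}{3924}} = \frac{3924}{21630575}$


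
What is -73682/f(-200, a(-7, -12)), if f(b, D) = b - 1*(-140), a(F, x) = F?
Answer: 36841/30 ≈ 1228.0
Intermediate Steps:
f(b, D) = 140 + b (f(b, D) = b + 140 = 140 + b)
-73682/f(-200, a(-7, -12)) = -73682/(140 - 200) = -73682/(-60) = -73682*(-1)/60 = -1*(-36841/30) = 36841/30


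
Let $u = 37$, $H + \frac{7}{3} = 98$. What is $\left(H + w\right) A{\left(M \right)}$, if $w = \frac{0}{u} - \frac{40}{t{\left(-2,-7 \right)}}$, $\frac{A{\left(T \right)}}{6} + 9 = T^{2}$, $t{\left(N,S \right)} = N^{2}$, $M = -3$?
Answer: $0$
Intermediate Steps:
$H = \frac{287}{3}$ ($H = - \frac{7}{3} + 98 = \frac{287}{3} \approx 95.667$)
$A{\left(T \right)} = -54 + 6 T^{2}$
$w = -10$ ($w = \frac{0}{37} - \frac{40}{\left(-2\right)^{2}} = 0 \cdot \frac{1}{37} - \frac{40}{4} = 0 - 10 = -10$)
$\left(H + w\right) A{\left(M \right)} = \left(\frac{287}{3} - 10\right) \left(-54 + 6 \left(-3\right)^{2}\right) = \frac{257 \left(-54 + 6 \cdot 9\right)}{3} = \frac{257 \left(-54 + 54\right)}{3} = \frac{257}{3} \cdot 0 = 0$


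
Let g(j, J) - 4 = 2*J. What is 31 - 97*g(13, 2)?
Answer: -745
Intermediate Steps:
g(j, J) = 4 + 2*J
31 - 97*g(13, 2) = 31 - 97*(4 + 2*2) = 31 - 97*(4 + 4) = 31 - 97*8 = 31 - 776 = -745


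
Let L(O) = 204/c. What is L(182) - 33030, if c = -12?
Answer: -33047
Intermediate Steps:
L(O) = -17 (L(O) = 204/(-12) = 204*(-1/12) = -17)
L(182) - 33030 = -17 - 33030 = -33047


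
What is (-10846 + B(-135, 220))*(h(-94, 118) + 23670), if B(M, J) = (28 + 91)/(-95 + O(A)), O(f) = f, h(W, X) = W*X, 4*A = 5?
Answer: -51163857628/375 ≈ -1.3644e+8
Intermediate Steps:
A = 5/4 (A = (1/4)*5 = 5/4 ≈ 1.2500)
B(M, J) = -476/375 (B(M, J) = (28 + 91)/(-95 + 5/4) = 119/(-375/4) = 119*(-4/375) = -476/375)
(-10846 + B(-135, 220))*(h(-94, 118) + 23670) = (-10846 - 476/375)*(-94*118 + 23670) = -4067726*(-11092 + 23670)/375 = -4067726/375*12578 = -51163857628/375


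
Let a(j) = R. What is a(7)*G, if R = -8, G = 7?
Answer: -56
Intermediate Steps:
a(j) = -8
a(7)*G = -8*7 = -56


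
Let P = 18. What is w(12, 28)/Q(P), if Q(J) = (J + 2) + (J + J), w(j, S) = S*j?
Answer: 6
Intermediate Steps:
Q(J) = 2 + 3*J (Q(J) = (2 + J) + 2*J = 2 + 3*J)
w(12, 28)/Q(P) = (28*12)/(2 + 3*18) = 336/(2 + 54) = 336/56 = 336*(1/56) = 6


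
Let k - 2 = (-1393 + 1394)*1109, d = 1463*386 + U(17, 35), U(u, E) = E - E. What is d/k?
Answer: 51338/101 ≈ 508.30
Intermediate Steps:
U(u, E) = 0
d = 564718 (d = 1463*386 + 0 = 564718 + 0 = 564718)
k = 1111 (k = 2 + (-1393 + 1394)*1109 = 2 + 1*1109 = 2 + 1109 = 1111)
d/k = 564718/1111 = 564718*(1/1111) = 51338/101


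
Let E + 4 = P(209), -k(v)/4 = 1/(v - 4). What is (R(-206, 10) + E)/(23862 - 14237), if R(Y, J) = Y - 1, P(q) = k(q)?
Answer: -43259/1973125 ≈ -0.021924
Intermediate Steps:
k(v) = -4/(-4 + v) (k(v) = -4/(v - 4) = -4/(-4 + v))
P(q) = -4/(-4 + q)
R(Y, J) = -1 + Y
E = -824/205 (E = -4 - 4/(-4 + 209) = -4 - 4/205 = -824/205 ≈ -4.0195)
(R(-206, 10) + E)/(23862 - 14237) = ((-1 - 206) - 824/205)/(23862 - 14237) = (-207 - 824/205)/9625 = -43259/205*1/9625 = -43259/1973125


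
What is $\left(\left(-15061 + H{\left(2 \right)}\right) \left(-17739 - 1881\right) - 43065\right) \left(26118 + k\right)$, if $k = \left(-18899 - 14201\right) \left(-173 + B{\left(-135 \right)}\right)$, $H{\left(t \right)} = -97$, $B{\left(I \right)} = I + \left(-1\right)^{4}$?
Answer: $3029417927305110$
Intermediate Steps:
$B{\left(I \right)} = 1 + I$ ($B{\left(I \right)} = I + 1 = 1 + I$)
$k = 10161700$ ($k = \left(-18899 - 14201\right) \left(-173 + \left(1 - 135\right)\right) = - 33100 \left(-173 - 134\right) = \left(-33100\right) \left(-307\right) = 10161700$)
$\left(\left(-15061 + H{\left(2 \right)}\right) \left(-17739 - 1881\right) - 43065\right) \left(26118 + k\right) = \left(\left(-15061 - 97\right) \left(-17739 - 1881\right) - 43065\right) \left(26118 + 10161700\right) = \left(\left(-15158\right) \left(-19620\right) - 43065\right) 10187818 = \left(297399960 - 43065\right) 10187818 = 297356895 \cdot 10187818 = 3029417927305110$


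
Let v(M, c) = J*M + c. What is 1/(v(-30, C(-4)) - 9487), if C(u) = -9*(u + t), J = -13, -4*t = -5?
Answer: -4/36289 ≈ -0.00011023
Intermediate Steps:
t = 5/4 (t = -1/4*(-5) = 5/4 ≈ 1.2500)
C(u) = -45/4 - 9*u (C(u) = -9*(u + 5/4) = -9*(5/4 + u) = -45/4 - 9*u)
v(M, c) = c - 13*M (v(M, c) = -13*M + c = c - 13*M)
1/(v(-30, C(-4)) - 9487) = 1/(((-45/4 - 9*(-4)) - 13*(-30)) - 9487) = 1/(((-45/4 + 36) + 390) - 9487) = 1/((99/4 + 390) - 9487) = 1/(1659/4 - 9487) = 1/(-36289/4) = -4/36289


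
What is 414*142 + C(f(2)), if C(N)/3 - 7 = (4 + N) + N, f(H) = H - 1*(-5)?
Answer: 58863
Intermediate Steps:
f(H) = 5 + H (f(H) = H + 5 = 5 + H)
C(N) = 33 + 6*N (C(N) = 21 + 3*((4 + N) + N) = 21 + 3*(4 + 2*N) = 21 + (12 + 6*N) = 33 + 6*N)
414*142 + C(f(2)) = 414*142 + (33 + 6*(5 + 2)) = 58788 + (33 + 6*7) = 58788 + (33 + 42) = 58788 + 75 = 58863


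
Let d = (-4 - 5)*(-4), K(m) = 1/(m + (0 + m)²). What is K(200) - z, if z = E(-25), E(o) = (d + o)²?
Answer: -4864199/40200 ≈ -121.00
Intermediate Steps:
K(m) = 1/(m + m²)
d = 36 (d = -9*(-4) = 36)
E(o) = (36 + o)²
z = 121 (z = (36 - 25)² = 11² = 121)
K(200) - z = 1/(200*(1 + 200)) - 1*121 = (1/200)/201 - 121 = (1/200)*(1/201) - 121 = 1/40200 - 121 = -4864199/40200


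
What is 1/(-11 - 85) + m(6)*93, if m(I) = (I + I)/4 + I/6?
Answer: 35711/96 ≈ 371.99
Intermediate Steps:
m(I) = 2*I/3 (m(I) = (2*I)*(1/4) + I*(1/6) = I/2 + I/6 = 2*I/3)
1/(-11 - 85) + m(6)*93 = 1/(-11 - 85) + ((2/3)*6)*93 = 1/(-96) + 4*93 = -1/96 + 372 = 35711/96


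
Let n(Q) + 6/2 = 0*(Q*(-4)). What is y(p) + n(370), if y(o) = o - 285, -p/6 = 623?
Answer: -4026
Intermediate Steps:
p = -3738 (p = -6*623 = -3738)
y(o) = -285 + o
n(Q) = -3 (n(Q) = -3 + 0*(Q*(-4)) = -3 + 0*(-4*Q) = -3 + 0 = -3)
y(p) + n(370) = (-285 - 3738) - 3 = -4023 - 3 = -4026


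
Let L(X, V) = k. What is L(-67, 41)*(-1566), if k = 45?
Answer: -70470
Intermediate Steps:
L(X, V) = 45
L(-67, 41)*(-1566) = 45*(-1566) = -70470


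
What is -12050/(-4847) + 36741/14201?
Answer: 349205677/68832247 ≈ 5.0733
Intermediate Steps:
-12050/(-4847) + 36741/14201 = -12050*(-1/4847) + 36741*(1/14201) = 12050/4847 + 36741/14201 = 349205677/68832247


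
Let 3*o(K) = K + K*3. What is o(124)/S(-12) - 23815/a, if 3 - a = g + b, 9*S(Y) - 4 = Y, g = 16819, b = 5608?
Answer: -4147049/22424 ≈ -184.94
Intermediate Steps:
S(Y) = 4/9 + Y/9
a = -22424 (a = 3 - (16819 + 5608) = 3 - 1*22427 = 3 - 22427 = -22424)
o(K) = 4*K/3 (o(K) = (K + K*3)/3 = (K + 3*K)/3 = (4*K)/3 = 4*K/3)
o(124)/S(-12) - 23815/a = ((4/3)*124)/(4/9 + (1/9)*(-12)) - 23815/(-22424) = 496/(3*(4/9 - 4/3)) - 23815*(-1/22424) = 496/(3*(-8/9)) + 23815/22424 = (496/3)*(-9/8) + 23815/22424 = -186 + 23815/22424 = -4147049/22424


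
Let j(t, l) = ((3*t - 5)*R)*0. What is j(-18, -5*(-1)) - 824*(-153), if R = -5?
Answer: 126072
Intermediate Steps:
j(t, l) = 0 (j(t, l) = ((3*t - 5)*(-5))*0 = ((-5 + 3*t)*(-5))*0 = (25 - 15*t)*0 = 0)
j(-18, -5*(-1)) - 824*(-153) = 0 - 824*(-153) = 0 + 126072 = 126072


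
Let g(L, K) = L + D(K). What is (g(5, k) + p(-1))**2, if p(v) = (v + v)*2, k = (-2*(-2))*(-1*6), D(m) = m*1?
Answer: 529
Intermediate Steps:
D(m) = m
k = -24 (k = 4*(-6) = -24)
p(v) = 4*v (p(v) = (2*v)*2 = 4*v)
g(L, K) = K + L (g(L, K) = L + K = K + L)
(g(5, k) + p(-1))**2 = ((-24 + 5) + 4*(-1))**2 = (-19 - 4)**2 = (-23)**2 = 529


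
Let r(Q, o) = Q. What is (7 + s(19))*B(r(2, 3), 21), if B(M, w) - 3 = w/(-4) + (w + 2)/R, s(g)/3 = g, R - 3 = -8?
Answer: -2192/5 ≈ -438.40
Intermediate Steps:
R = -5 (R = 3 - 8 = -5)
s(g) = 3*g
B(M, w) = 13/5 - 9*w/20 (B(M, w) = 3 + (w/(-4) + (w + 2)/(-5)) = 3 + (w*(-¼) + (2 + w)*(-⅕)) = 3 + (-w/4 + (-⅖ - w/5)) = 3 + (-⅖ - 9*w/20) = 13/5 - 9*w/20)
(7 + s(19))*B(r(2, 3), 21) = (7 + 3*19)*(13/5 - 9/20*21) = (7 + 57)*(13/5 - 189/20) = 64*(-137/20) = -2192/5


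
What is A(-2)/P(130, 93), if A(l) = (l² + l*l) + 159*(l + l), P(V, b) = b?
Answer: -628/93 ≈ -6.7527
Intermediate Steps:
A(l) = 2*l² + 318*l (A(l) = (l² + l²) + 159*(2*l) = 2*l² + 318*l)
A(-2)/P(130, 93) = (2*(-2)*(159 - 2))/93 = (2*(-2)*157)*(1/93) = -628*1/93 = -628/93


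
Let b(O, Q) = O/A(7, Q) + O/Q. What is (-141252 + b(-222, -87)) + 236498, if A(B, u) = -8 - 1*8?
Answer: 22100883/232 ≈ 95262.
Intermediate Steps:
A(B, u) = -16 (A(B, u) = -8 - 8 = -16)
b(O, Q) = -O/16 + O/Q (b(O, Q) = O/(-16) + O/Q = O*(-1/16) + O/Q = -O/16 + O/Q)
(-141252 + b(-222, -87)) + 236498 = (-141252 + (-1/16*(-222) - 222/(-87))) + 236498 = (-141252 + (111/8 - 222*(-1/87))) + 236498 = (-141252 + (111/8 + 74/29)) + 236498 = (-141252 + 3811/232) + 236498 = -32766653/232 + 236498 = 22100883/232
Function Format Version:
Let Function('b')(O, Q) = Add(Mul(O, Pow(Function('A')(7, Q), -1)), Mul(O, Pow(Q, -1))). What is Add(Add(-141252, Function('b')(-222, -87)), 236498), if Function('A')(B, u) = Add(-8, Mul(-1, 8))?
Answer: Rational(22100883, 232) ≈ 95262.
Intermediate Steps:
Function('A')(B, u) = -16 (Function('A')(B, u) = Add(-8, -8) = -16)
Function('b')(O, Q) = Add(Mul(Rational(-1, 16), O), Mul(O, Pow(Q, -1))) (Function('b')(O, Q) = Add(Mul(O, Pow(-16, -1)), Mul(O, Pow(Q, -1))) = Add(Mul(O, Rational(-1, 16)), Mul(O, Pow(Q, -1))) = Add(Mul(Rational(-1, 16), O), Mul(O, Pow(Q, -1))))
Add(Add(-141252, Function('b')(-222, -87)), 236498) = Add(Add(-141252, Add(Mul(Rational(-1, 16), -222), Mul(-222, Pow(-87, -1)))), 236498) = Add(Add(-141252, Add(Rational(111, 8), Mul(-222, Rational(-1, 87)))), 236498) = Add(Add(-141252, Add(Rational(111, 8), Rational(74, 29))), 236498) = Add(Add(-141252, Rational(3811, 232)), 236498) = Add(Rational(-32766653, 232), 236498) = Rational(22100883, 232)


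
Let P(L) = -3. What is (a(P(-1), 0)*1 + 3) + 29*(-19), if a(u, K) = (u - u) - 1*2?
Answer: -550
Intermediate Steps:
a(u, K) = -2 (a(u, K) = 0 - 2 = -2)
(a(P(-1), 0)*1 + 3) + 29*(-19) = (-2*1 + 3) + 29*(-19) = (-2 + 3) - 551 = 1 - 551 = -550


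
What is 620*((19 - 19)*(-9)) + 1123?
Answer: 1123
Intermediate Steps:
620*((19 - 19)*(-9)) + 1123 = 620*(0*(-9)) + 1123 = 620*0 + 1123 = 0 + 1123 = 1123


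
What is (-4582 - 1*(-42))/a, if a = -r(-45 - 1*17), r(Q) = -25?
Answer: -908/5 ≈ -181.60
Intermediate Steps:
a = 25 (a = -1*(-25) = 25)
(-4582 - 1*(-42))/a = (-4582 - 1*(-42))/25 = (-4582 + 42)*(1/25) = -4540*1/25 = -908/5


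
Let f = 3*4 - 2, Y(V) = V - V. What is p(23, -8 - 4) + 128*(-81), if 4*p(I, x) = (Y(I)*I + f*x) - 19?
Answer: -41611/4 ≈ -10403.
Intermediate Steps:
Y(V) = 0
f = 10 (f = 12 - 2 = 10)
p(I, x) = -19/4 + 5*x/2 (p(I, x) = ((0*I + 10*x) - 19)/4 = ((0 + 10*x) - 19)/4 = (10*x - 19)/4 = (-19 + 10*x)/4 = -19/4 + 5*x/2)
p(23, -8 - 4) + 128*(-81) = (-19/4 + 5*(-8 - 4)/2) + 128*(-81) = (-19/4 + (5/2)*(-12)) - 10368 = (-19/4 - 30) - 10368 = -139/4 - 10368 = -41611/4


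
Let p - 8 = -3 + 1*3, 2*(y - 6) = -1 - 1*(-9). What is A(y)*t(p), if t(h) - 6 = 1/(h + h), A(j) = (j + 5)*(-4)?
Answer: -1455/4 ≈ -363.75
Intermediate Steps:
y = 10 (y = 6 + (-1 - 1*(-9))/2 = 6 + (-1 + 9)/2 = 6 + (½)*8 = 6 + 4 = 10)
p = 8 (p = 8 + (-3 + 1*3) = 8 + (-3 + 3) = 8 + 0 = 8)
A(j) = -20 - 4*j (A(j) = (5 + j)*(-4) = -20 - 4*j)
t(h) = 6 + 1/(2*h) (t(h) = 6 + 1/(h + h) = 6 + 1/(2*h))
A(y)*t(p) = (-20 - 4*10)*(6 + (½)/8) = (-20 - 40)*(6 + (½)*(⅛)) = -60*(6 + 1/16) = -60*97/16 = -1455/4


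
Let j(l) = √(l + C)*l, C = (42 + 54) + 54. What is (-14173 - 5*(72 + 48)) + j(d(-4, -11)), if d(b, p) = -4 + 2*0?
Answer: -14773 - 4*√146 ≈ -14821.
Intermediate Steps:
d(b, p) = -4 (d(b, p) = -4 + 0 = -4)
C = 150 (C = 96 + 54 = 150)
j(l) = l*√(150 + l) (j(l) = √(l + 150)*l = √(150 + l)*l = l*√(150 + l))
(-14173 - 5*(72 + 48)) + j(d(-4, -11)) = (-14173 - 5*(72 + 48)) - 4*√(150 - 4) = (-14173 - 5*120) - 4*√146 = (-14173 - 600) - 4*√146 = -14773 - 4*√146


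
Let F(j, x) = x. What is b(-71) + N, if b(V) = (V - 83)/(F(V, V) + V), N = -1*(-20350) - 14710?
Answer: 400517/71 ≈ 5641.1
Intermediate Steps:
N = 5640 (N = 20350 - 14710 = 5640)
b(V) = (-83 + V)/(2*V) (b(V) = (V - 83)/(V + V) = (-83 + V)/((2*V)) = (-83 + V)*(1/(2*V)) = (-83 + V)/(2*V))
b(-71) + N = (½)*(-83 - 71)/(-71) + 5640 = (½)*(-1/71)*(-154) + 5640 = 77/71 + 5640 = 400517/71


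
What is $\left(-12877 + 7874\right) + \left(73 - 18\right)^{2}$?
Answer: $-1978$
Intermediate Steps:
$\left(-12877 + 7874\right) + \left(73 - 18\right)^{2} = -5003 + 55^{2} = -5003 + 3025 = -1978$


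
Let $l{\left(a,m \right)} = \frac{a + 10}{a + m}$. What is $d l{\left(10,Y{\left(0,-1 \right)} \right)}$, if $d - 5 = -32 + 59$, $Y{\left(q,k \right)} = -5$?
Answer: $128$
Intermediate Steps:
$l{\left(a,m \right)} = \frac{10 + a}{a + m}$
$d = 32$ ($d = 5 + \left(-32 + 59\right) = 5 + 27 = 32$)
$d l{\left(10,Y{\left(0,-1 \right)} \right)} = 32 \frac{10 + 10}{10 - 5} = 32 \cdot \frac{1}{5} \cdot 20 = 32 \cdot 4 = 128$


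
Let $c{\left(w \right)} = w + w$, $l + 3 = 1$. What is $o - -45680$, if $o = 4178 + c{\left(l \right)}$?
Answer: $49854$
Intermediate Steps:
$l = -2$ ($l = -3 + 1 = -2$)
$c{\left(w \right)} = 2 w$
$o = 4174$ ($o = 4178 + 2 \left(-2\right) = 4178 - 4 = 4174$)
$o - -45680 = 4174 - -45680 = 4174 + 45680 = 49854$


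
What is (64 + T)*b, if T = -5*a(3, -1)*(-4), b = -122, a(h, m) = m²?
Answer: -10248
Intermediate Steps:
T = 20 (T = -5*(-1)²*(-4) = -5*1*(-4) = -5*(-4) = 20)
(64 + T)*b = (64 + 20)*(-122) = 84*(-122) = -10248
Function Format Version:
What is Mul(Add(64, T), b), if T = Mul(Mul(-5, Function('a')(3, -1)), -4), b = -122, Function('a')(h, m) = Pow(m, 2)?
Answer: -10248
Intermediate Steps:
T = 20 (T = Mul(Mul(-5, Pow(-1, 2)), -4) = Mul(Mul(-5, 1), -4) = Mul(-5, -4) = 20)
Mul(Add(64, T), b) = Mul(Add(64, 20), -122) = Mul(84, -122) = -10248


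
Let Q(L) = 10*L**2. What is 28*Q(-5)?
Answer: 7000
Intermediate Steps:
28*Q(-5) = 28*(10*(-5)**2) = 28*(10*25) = 28*250 = 7000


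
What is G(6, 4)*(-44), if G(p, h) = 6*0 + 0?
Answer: 0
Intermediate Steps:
G(p, h) = 0 (G(p, h) = 0 + 0 = 0)
G(6, 4)*(-44) = 0*(-44) = 0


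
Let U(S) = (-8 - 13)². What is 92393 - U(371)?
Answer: 91952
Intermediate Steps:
U(S) = 441 (U(S) = (-21)² = 441)
92393 - U(371) = 92393 - 1*441 = 92393 - 441 = 91952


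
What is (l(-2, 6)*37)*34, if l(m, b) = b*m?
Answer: -15096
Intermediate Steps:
(l(-2, 6)*37)*34 = ((6*(-2))*37)*34 = -12*37*34 = -444*34 = -15096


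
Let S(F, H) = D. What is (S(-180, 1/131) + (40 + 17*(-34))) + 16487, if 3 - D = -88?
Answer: 16040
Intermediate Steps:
D = 91 (D = 3 - 1*(-88) = 3 + 88 = 91)
S(F, H) = 91
(S(-180, 1/131) + (40 + 17*(-34))) + 16487 = (91 + (40 + 17*(-34))) + 16487 = (91 + (40 - 578)) + 16487 = (91 - 538) + 16487 = -447 + 16487 = 16040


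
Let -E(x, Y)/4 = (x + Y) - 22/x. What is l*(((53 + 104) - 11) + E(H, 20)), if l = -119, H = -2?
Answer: -3570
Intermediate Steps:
E(x, Y) = -4*Y - 4*x + 88/x (E(x, Y) = -4*((x + Y) - 22/x) = -4*((Y + x) - 22/x) = -4*(Y + x - 22/x) = -4*Y - 4*x + 88/x)
l*(((53 + 104) - 11) + E(H, 20)) = -119*(((53 + 104) - 11) + 4*(22 - 1*(-2)*(20 - 2))/(-2)) = -119*((157 - 11) + 4*(-1/2)*(22 - 1*(-2)*18)) = -119*(146 + 4*(-1/2)*(22 + 36)) = -119*(146 + 4*(-1/2)*58) = -119*(146 - 116) = -119*30 = -3570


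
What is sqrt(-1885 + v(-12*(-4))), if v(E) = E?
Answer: I*sqrt(1837) ≈ 42.86*I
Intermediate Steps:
sqrt(-1885 + v(-12*(-4))) = sqrt(-1885 - 12*(-4)) = sqrt(-1885 + 48) = sqrt(-1837) = I*sqrt(1837)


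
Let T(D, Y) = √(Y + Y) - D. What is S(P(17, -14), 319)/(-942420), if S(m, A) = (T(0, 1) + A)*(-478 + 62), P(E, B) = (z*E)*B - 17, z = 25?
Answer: 33176/235605 + 104*√2/235605 ≈ 0.14144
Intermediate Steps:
P(E, B) = -17 + 25*B*E (P(E, B) = (25*E)*B - 17 = 25*B*E - 17 = -17 + 25*B*E)
T(D, Y) = -D + √2*√Y (T(D, Y) = √(2*Y) - D = √2*√Y - D = -D + √2*√Y)
S(m, A) = -416*A - 416*√2 (S(m, A) = ((-1*0 + √2*√1) + A)*(-478 + 62) = ((0 + √2*1) + A)*(-416) = ((0 + √2) + A)*(-416) = (√2 + A)*(-416) = (A + √2)*(-416) = -416*A - 416*√2)
S(P(17, -14), 319)/(-942420) = (-416*319 - 416*√2)/(-942420) = (-132704 - 416*√2)*(-1/942420) = 33176/235605 + 104*√2/235605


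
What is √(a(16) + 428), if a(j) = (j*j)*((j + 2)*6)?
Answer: 2*√7019 ≈ 167.56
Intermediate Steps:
a(j) = j²*(12 + 6*j) (a(j) = j²*((2 + j)*6) = j²*(12 + 6*j))
√(a(16) + 428) = √(6*16²*(2 + 16) + 428) = √(6*256*18 + 428) = √(27648 + 428) = √28076 = 2*√7019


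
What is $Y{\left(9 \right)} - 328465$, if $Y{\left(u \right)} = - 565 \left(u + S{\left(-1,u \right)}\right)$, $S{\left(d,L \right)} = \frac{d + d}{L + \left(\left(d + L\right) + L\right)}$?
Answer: $- \frac{4335585}{13} \approx -3.3351 \cdot 10^{5}$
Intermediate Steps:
$S{\left(d,L \right)} = \frac{2 d}{d + 3 L}$ ($S{\left(d,L \right)} = \frac{2 d}{L + \left(\left(L + d\right) + L\right)} = \frac{2 d}{L + \left(d + 2 L\right)} = \frac{2 d}{d + 3 L}$)
$Y{\left(u \right)} = - 565 u + \frac{1130}{-1 + 3 u}$ ($Y{\left(u \right)} = - 565 \left(u + 2 \left(-1\right) \frac{1}{-1 + 3 u}\right) = - 565 \left(u - \frac{2}{-1 + 3 u}\right) = - 565 u + \frac{1130}{-1 + 3 u}$)
$Y{\left(9 \right)} - 328465 = \frac{565 \left(2 - 9 \left(-1 + 3 \cdot 9\right)\right)}{-1 + 3 \cdot 9} - 328465 = \frac{565 \left(2 - 9 \left(-1 + 27\right)\right)}{-1 + 27} - 328465 = \frac{565 \left(2 - 9 \cdot 26\right)}{26} - 328465 = 565 \cdot \frac{1}{26} \left(2 - 234\right) - 328465 = 565 \cdot \frac{1}{26} \left(-232\right) - 328465 = - \frac{65540}{13} - 328465 = - \frac{4335585}{13}$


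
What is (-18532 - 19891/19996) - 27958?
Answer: -929633931/19996 ≈ -46491.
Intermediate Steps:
(-18532 - 19891/19996) - 27958 = -370585763/19996 - 27958 = -929633931/19996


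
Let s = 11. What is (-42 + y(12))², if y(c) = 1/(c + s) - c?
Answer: 1540081/529 ≈ 2911.3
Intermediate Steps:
y(c) = 1/(11 + c) - c (y(c) = 1/(c + 11) - c = 1/(11 + c) - c)
(-42 + y(12))² = (-42 + (1 - 1*12² - 11*12)/(11 + 12))² = (-42 + (1 - 1*144 - 132)/23)² = (-42 + (1 - 144 - 132)/23)² = (-42 + (1/23)*(-275))² = (-42 - 275/23)² = (-1241/23)² = 1540081/529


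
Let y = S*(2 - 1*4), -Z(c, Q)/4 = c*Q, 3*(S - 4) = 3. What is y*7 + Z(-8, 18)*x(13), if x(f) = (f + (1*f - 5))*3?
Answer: 36218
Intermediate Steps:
x(f) = -15 + 6*f (x(f) = (f + (f - 5))*3 = (f + (-5 + f))*3 = (-5 + 2*f)*3 = -15 + 6*f)
S = 5 (S = 4 + (⅓)*3 = 4 + 1 = 5)
Z(c, Q) = -4*Q*c (Z(c, Q) = -4*c*Q = -4*Q*c)
y = -10 (y = 5*(2 - 1*4) = 5*(2 - 4) = 5*(-2) = -10)
y*7 + Z(-8, 18)*x(13) = -10*7 + (-4*18*(-8))*(-15 + 6*13) = -70 + 576*(-15 + 78) = -70 + 576*63 = -70 + 36288 = 36218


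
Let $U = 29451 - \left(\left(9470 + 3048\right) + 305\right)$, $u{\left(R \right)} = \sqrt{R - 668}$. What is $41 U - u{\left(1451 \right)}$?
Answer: $681748 - 3 \sqrt{87} \approx 6.8172 \cdot 10^{5}$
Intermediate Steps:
$u{\left(R \right)} = \sqrt{-668 + R}$
$U = 16628$ ($U = 29451 - \left(12518 + 305\right) = 29451 - 12823 = 16628$)
$41 U - u{\left(1451 \right)} = 41 \cdot 16628 - \sqrt{-668 + 1451} = 681748 - \sqrt{783} = 681748 - 3 \sqrt{87}$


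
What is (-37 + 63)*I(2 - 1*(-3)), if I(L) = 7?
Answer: 182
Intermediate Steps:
(-37 + 63)*I(2 - 1*(-3)) = (-37 + 63)*7 = 26*7 = 182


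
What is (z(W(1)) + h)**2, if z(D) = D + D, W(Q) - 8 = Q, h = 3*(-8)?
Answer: 36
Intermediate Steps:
h = -24
W(Q) = 8 + Q
z(D) = 2*D
(z(W(1)) + h)**2 = (2*(8 + 1) - 24)**2 = (2*9 - 24)**2 = (18 - 24)**2 = (-6)**2 = 36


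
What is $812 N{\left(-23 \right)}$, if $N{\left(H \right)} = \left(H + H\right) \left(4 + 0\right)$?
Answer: $-149408$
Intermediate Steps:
$N{\left(H \right)} = 8 H$ ($N{\left(H \right)} = 2 H 4 = 8 H$)
$812 N{\left(-23 \right)} = 812 \cdot 8 \left(-23\right) = 812 \left(-184\right) = -149408$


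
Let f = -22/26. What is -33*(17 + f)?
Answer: -6930/13 ≈ -533.08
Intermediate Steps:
f = -11/13 (f = -22*1/26 = -11/13 ≈ -0.84615)
-33*(17 + f) = -33*(17 - 11/13) = -33*210/13 = -6930/13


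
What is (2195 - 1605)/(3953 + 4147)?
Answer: 59/810 ≈ 0.072839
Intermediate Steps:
(2195 - 1605)/(3953 + 4147) = 590/8100 = 590*(1/8100) = 59/810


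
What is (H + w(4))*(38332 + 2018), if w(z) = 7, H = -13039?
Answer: -525841200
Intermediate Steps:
(H + w(4))*(38332 + 2018) = (-13039 + 7)*(38332 + 2018) = -13032*40350 = -525841200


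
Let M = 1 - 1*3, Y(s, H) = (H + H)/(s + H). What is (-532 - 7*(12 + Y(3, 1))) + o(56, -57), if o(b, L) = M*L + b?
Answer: -899/2 ≈ -449.50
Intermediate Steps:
Y(s, H) = 2*H/(H + s) (Y(s, H) = (2*H)/(H + s) = 2*H/(H + s))
M = -2 (M = 1 - 3 = -2)
o(b, L) = b - 2*L (o(b, L) = -2*L + b = b - 2*L)
(-532 - 7*(12 + Y(3, 1))) + o(56, -57) = (-532 - 7*(12 + 2*1/(1 + 3))) + (56 - 2*(-57)) = (-532 - 7*(12 + 2*1/4)) + (56 + 114) = (-532 - 7*(12 + 2*1*(¼))) + 170 = (-532 - 7*(12 + ½)) + 170 = (-532 - 7*25/2) + 170 = (-532 - 175/2) + 170 = -1239/2 + 170 = -899/2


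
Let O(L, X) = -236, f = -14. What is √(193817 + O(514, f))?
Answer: 3*√21509 ≈ 439.98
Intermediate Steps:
√(193817 + O(514, f)) = √(193817 - 236) = √193581 = 3*√21509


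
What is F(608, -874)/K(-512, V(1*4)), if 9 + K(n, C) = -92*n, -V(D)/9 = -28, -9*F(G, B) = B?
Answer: 874/423855 ≈ 0.0020620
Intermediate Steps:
F(G, B) = -B/9
V(D) = 252 (V(D) = -9*(-28) = 252)
K(n, C) = -9 - 92*n
F(608, -874)/K(-512, V(1*4)) = (-⅑*(-874))/(-9 - 92*(-512)) = 874/(9*(-9 + 47104)) = (874/9)/47095 = (874/9)*(1/47095) = 874/423855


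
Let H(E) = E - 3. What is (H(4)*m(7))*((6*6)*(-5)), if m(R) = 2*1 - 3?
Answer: 180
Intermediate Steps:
m(R) = -1 (m(R) = 2 - 3 = -1)
H(E) = -3 + E
(H(4)*m(7))*((6*6)*(-5)) = ((-3 + 4)*(-1))*((6*6)*(-5)) = (1*(-1))*(36*(-5)) = -1*(-180) = 180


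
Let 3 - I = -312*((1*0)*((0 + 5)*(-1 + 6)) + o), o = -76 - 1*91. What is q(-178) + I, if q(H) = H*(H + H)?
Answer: 11267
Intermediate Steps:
q(H) = 2*H² (q(H) = H*(2*H) = 2*H²)
o = -167 (o = -76 - 91 = -167)
I = -52101 (I = 3 - (-312)*((1*0)*((0 + 5)*(-1 + 6)) - 167) = 3 - (-312)*(0*(5*5) - 167) = 3 - (-312)*(0*25 - 167) = 3 - (-312)*(0 - 167) = 3 - (-312)*(-167) = 3 - 1*52104 = 3 - 52104 = -52101)
q(-178) + I = 2*(-178)² - 52101 = 2*31684 - 52101 = 63368 - 52101 = 11267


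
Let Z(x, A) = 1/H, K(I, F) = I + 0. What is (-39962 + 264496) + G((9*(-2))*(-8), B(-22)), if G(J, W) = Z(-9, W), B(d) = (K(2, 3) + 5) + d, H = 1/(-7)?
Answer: 224527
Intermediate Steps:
K(I, F) = I
H = -1/7 ≈ -0.14286
Z(x, A) = -7 (Z(x, A) = 1/(-1/7) = -7)
B(d) = 7 + d (B(d) = (2 + 5) + d = 7 + d)
G(J, W) = -7
(-39962 + 264496) + G((9*(-2))*(-8), B(-22)) = (-39962 + 264496) - 7 = 224534 - 7 = 224527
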